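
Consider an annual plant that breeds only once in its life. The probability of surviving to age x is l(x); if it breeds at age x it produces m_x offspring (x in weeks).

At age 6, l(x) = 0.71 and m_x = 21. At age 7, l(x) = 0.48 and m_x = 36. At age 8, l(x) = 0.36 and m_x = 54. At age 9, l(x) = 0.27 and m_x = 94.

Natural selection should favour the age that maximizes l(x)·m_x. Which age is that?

9

Expected offspring if breeding at age x = l(x) × m_x:
  age 6: 0.71 × 21 = 14.910
  age 7: 0.48 × 36 = 17.280
  age 8: 0.36 × 54 = 19.440
  age 9: 0.27 × 94 = 25.380
Maximum at age 9 (25.380).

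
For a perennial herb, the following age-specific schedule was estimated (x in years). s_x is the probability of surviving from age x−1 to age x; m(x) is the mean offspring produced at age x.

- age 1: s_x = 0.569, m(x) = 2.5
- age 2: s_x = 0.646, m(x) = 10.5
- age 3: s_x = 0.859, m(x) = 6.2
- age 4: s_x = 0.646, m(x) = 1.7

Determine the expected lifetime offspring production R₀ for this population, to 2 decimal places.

Survivorship from birth: l_x = s_1·s_2·…·s_x.
  l_1 = 0.56900
  l_2 = 0.36757
  l_3 = 0.31575
  l_4 = 0.20397
R₀ = Σ l_x m(x):
  age 1: 0.56900 × 2.5 = 1.4225
  age 2: 0.36757 × 10.5 = 3.8595
  age 3: 0.31575 × 6.2 = 1.9576
  age 4: 0.20397 × 1.7 = 0.3467
R₀ = 1.4225 + 3.8595 + 1.9576 + 0.3467 = 7.5864

7.59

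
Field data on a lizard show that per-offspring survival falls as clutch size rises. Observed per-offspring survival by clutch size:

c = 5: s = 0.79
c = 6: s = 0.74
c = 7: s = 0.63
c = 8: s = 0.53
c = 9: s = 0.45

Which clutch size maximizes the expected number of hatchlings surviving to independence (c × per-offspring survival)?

6

Expected hatchlings surviving to independence = c × s(c):
  c=5: 5 × 0.79 = 3.950
  c=6: 6 × 0.74 = 4.440
  c=7: 7 × 0.63 = 4.410
  c=8: 8 × 0.53 = 4.240
  c=9: 9 × 0.45 = 4.050
Maximum at c = 6 (4.440 hatchlings surviving to independence).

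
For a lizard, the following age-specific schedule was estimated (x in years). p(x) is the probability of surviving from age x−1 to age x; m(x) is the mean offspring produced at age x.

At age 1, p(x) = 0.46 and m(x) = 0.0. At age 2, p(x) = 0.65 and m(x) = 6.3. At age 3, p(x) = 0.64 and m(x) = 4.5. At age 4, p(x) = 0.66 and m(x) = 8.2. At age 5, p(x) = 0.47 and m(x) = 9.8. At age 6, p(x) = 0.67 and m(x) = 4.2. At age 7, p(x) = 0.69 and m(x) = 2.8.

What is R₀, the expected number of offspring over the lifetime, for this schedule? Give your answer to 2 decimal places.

4.61

Survivorship from birth: l_x = p_1·p_2·…·p_x.
  l_1 = 0.46000
  l_2 = 0.29900
  l_3 = 0.19136
  l_4 = 0.12630
  l_5 = 0.05936
  l_6 = 0.03977
  l_7 = 0.02744
R₀ = Σ l_x m(x):
  age 1: 0.46000 × 0.0 = 0.0000
  age 2: 0.29900 × 6.3 = 1.8837
  age 3: 0.19136 × 4.5 = 0.8611
  age 4: 0.12630 × 8.2 = 1.0357
  age 5: 0.05936 × 9.8 = 0.5817
  age 6: 0.03977 × 4.2 = 0.1670
  age 7: 0.02744 × 2.8 = 0.0768
R₀ = 0.0000 + 1.8837 + 0.8611 + 1.0357 + 0.5817 + 0.1670 + 0.0768 = 4.6061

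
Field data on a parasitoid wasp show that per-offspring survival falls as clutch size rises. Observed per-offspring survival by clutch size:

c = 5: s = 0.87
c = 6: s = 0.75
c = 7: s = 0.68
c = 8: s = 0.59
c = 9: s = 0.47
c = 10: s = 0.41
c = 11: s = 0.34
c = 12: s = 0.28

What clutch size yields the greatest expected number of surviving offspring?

7

Expected surviving offspring = c × s(c):
  c=5: 5 × 0.87 = 4.350
  c=6: 6 × 0.75 = 4.500
  c=7: 7 × 0.68 = 4.760
  c=8: 8 × 0.59 = 4.720
  c=9: 9 × 0.47 = 4.230
  c=10: 10 × 0.41 = 4.100
  c=11: 11 × 0.34 = 3.740
  c=12: 12 × 0.28 = 3.360
Maximum at c = 7 (4.760 surviving offspring).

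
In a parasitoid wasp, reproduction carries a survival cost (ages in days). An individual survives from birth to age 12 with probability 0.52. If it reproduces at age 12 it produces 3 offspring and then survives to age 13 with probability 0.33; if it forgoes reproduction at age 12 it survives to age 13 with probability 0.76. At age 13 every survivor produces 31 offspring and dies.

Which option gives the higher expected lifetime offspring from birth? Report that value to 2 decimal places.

12.25

breed at age 12: R₀ = 0.52 × (3 + 0.33 × 31) = 0.52 × 13.2300 = 6.8796
delay to age 13: R₀ = 0.52 × (0.76 × 31) = 0.52 × 23.5600 = 12.2512
Higher: delay to age 13 (12.2512).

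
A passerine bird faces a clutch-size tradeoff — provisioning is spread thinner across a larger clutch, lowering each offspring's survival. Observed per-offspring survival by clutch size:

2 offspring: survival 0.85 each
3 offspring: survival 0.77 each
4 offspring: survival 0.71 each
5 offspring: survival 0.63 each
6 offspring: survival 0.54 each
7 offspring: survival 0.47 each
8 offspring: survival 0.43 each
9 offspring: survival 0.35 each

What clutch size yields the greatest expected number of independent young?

Expected independent young = c × s(c):
  c=2: 2 × 0.85 = 1.700
  c=3: 3 × 0.77 = 2.310
  c=4: 4 × 0.71 = 2.840
  c=5: 5 × 0.63 = 3.150
  c=6: 6 × 0.54 = 3.240
  c=7: 7 × 0.47 = 3.290
  c=8: 8 × 0.43 = 3.440
  c=9: 9 × 0.35 = 3.150
Maximum at c = 8 (3.440 independent young).

8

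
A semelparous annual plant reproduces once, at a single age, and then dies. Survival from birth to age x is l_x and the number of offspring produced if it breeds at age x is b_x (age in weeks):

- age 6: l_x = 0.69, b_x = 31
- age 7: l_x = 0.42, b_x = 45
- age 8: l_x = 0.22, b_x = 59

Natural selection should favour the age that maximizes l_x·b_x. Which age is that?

Expected offspring if breeding at age x = l_x × b_x:
  age 6: 0.69 × 31 = 21.390
  age 7: 0.42 × 45 = 18.900
  age 8: 0.22 × 59 = 12.980
Maximum at age 6 (21.390).

6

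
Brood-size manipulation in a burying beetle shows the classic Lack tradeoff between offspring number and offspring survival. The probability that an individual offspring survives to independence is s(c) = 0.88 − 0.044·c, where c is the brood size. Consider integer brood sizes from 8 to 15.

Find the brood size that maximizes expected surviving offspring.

10

Expected surviving offspring = c × s(c):
  c=8: 8 × 0.528 = 4.224
  c=9: 9 × 0.484 = 4.356
  c=10: 10 × 0.440 = 4.400
  c=11: 11 × 0.396 = 4.356
  c=12: 12 × 0.352 = 4.224
  c=13: 13 × 0.308 = 4.004
  c=14: 14 × 0.264 = 3.696
  c=15: 15 × 0.220 = 3.300
Maximum at c = 10 (4.400 surviving offspring).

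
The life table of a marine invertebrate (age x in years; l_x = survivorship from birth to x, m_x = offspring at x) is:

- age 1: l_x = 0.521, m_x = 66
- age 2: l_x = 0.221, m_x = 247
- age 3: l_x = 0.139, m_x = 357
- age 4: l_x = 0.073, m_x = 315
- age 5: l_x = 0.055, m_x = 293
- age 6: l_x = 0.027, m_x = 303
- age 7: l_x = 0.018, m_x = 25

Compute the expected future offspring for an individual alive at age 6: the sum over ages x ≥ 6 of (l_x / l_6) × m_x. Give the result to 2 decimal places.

319.67

l_6 = 0.027. Conditional survival from age 6 to x is l_x / l_6.
  x=6: (0.027/0.027) × 303 = 303.0000
  x=7: (0.018/0.027) × 25 = 16.6667
Sum = 303.0000 + 16.6667 = 319.6667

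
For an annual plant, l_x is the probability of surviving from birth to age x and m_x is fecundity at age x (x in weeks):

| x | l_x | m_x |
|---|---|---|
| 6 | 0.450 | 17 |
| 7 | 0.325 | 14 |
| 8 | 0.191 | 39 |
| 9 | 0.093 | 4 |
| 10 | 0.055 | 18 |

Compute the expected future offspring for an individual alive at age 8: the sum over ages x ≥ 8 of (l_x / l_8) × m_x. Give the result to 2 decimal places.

46.13

l_8 = 0.191. Conditional survival from age 8 to x is l_x / l_8.
  x=8: (0.191/0.191) × 39 = 39.0000
  x=9: (0.093/0.191) × 4 = 1.9476
  x=10: (0.055/0.191) × 18 = 5.1832
Sum = 39.0000 + 1.9476 + 5.1832 = 46.1309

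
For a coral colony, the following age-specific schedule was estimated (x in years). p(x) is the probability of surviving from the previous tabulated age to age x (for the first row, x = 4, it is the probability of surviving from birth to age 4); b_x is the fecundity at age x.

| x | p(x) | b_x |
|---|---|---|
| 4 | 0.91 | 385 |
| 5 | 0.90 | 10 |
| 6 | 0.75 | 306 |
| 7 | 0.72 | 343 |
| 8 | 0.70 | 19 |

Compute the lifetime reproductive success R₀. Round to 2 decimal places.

Survivorship from birth: l_x = p_4·p_5·…·p_x.
  l_4 = 0.91000
  l_5 = 0.81900
  l_6 = 0.61425
  l_7 = 0.44226
  l_8 = 0.30958
R₀ = Σ l_x b_x:
  age 4: 0.91000 × 385 = 350.3500
  age 5: 0.81900 × 10 = 8.1900
  age 6: 0.61425 × 306 = 187.9605
  age 7: 0.44226 × 343 = 151.6952
  age 8: 0.30958 × 19 = 5.8820
R₀ = 350.3500 + 8.1900 + 187.9605 + 151.6952 + 5.8820 = 704.0777

704.08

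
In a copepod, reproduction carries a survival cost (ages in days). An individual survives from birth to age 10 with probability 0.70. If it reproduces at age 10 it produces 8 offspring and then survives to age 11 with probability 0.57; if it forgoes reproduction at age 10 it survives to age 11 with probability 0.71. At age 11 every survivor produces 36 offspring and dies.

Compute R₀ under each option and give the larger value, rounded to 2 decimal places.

breed at age 10: R₀ = 0.70 × (8 + 0.57 × 36) = 0.70 × 28.5200 = 19.9640
delay to age 11: R₀ = 0.70 × (0.71 × 36) = 0.70 × 25.5600 = 17.8920
Higher: breed at age 10 (19.9640).

19.96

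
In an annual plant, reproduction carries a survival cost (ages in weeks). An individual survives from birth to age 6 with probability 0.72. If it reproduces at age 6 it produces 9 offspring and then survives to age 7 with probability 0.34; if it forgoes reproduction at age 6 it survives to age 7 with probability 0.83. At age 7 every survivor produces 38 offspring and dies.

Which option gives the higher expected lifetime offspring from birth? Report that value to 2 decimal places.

breed at age 6: R₀ = 0.72 × (9 + 0.34 × 38) = 0.72 × 21.9200 = 15.7824
delay to age 7: R₀ = 0.72 × (0.83 × 38) = 0.72 × 31.5400 = 22.7088
Higher: delay to age 7 (22.7088).

22.71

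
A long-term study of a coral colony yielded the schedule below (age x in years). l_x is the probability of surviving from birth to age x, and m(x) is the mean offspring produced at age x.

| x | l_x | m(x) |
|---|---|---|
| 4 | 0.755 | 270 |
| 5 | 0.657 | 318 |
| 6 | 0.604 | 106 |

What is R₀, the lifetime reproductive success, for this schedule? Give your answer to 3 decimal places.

R₀ = Σ l_x m(x):
  age 4: 0.755 × 270 = 203.8500
  age 5: 0.657 × 318 = 208.9260
  age 6: 0.604 × 106 = 64.0240
R₀ = 203.8500 + 208.9260 + 64.0240 = 476.8000

476.800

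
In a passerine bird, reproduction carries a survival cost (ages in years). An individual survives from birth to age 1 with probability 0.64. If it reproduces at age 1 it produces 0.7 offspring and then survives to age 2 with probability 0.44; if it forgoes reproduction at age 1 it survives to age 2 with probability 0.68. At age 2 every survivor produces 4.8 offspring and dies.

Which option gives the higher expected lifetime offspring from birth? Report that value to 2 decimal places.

2.09

breed at age 1: R₀ = 0.64 × (0.7 + 0.44 × 4.8) = 0.64 × 2.8120 = 1.7997
delay to age 2: R₀ = 0.64 × (0.68 × 4.8) = 0.64 × 3.2640 = 2.0890
Higher: delay to age 2 (2.0890).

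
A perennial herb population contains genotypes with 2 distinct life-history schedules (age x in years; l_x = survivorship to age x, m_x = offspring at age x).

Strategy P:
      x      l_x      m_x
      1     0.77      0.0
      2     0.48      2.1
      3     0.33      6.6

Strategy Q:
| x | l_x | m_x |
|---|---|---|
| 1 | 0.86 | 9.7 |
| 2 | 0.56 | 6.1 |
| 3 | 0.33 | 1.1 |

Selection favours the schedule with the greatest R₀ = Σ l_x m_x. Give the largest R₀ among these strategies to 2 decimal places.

12.12

Strategy P: R₀ = 0.77×0.0 + 0.48×2.1 + 0.33×6.6 = 3.1860
Strategy Q: R₀ = 0.86×9.7 + 0.56×6.1 + 0.33×1.1 = 12.1210
Highest R₀: strategy Q with 12.1210.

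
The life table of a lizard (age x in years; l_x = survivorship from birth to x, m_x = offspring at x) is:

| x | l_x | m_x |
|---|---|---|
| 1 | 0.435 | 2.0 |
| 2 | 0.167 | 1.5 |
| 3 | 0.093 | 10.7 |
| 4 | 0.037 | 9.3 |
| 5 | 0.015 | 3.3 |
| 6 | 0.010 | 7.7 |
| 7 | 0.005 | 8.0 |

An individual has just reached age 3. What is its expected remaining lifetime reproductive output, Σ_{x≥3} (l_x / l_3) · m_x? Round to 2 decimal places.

16.19

l_3 = 0.093. Conditional survival from age 3 to x is l_x / l_3.
  x=3: (0.093/0.093) × 10.7 = 10.7000
  x=4: (0.037/0.093) × 9.3 = 3.7000
  x=5: (0.015/0.093) × 3.3 = 0.5323
  x=6: (0.010/0.093) × 7.7 = 0.8280
  x=7: (0.005/0.093) × 8.0 = 0.4301
Sum = 10.7000 + 3.7000 + 0.5323 + 0.8280 + 0.4301 = 16.1903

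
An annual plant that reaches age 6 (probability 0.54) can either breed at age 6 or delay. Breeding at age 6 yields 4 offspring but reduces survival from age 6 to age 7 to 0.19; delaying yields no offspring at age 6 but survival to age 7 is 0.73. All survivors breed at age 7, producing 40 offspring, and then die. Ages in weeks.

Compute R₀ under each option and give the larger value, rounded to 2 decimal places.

15.77

breed at age 6: R₀ = 0.54 × (4 + 0.19 × 40) = 0.54 × 11.6000 = 6.2640
delay to age 7: R₀ = 0.54 × (0.73 × 40) = 0.54 × 29.2000 = 15.7680
Higher: delay to age 7 (15.7680).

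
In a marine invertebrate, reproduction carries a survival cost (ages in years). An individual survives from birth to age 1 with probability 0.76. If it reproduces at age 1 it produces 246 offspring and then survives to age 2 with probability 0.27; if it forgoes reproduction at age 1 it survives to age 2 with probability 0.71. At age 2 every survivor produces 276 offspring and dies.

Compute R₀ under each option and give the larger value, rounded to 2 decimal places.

243.60

breed at age 1: R₀ = 0.76 × (246 + 0.27 × 276) = 0.76 × 320.5200 = 243.5952
delay to age 2: R₀ = 0.76 × (0.71 × 276) = 0.76 × 195.9600 = 148.9296
Higher: breed at age 1 (243.5952).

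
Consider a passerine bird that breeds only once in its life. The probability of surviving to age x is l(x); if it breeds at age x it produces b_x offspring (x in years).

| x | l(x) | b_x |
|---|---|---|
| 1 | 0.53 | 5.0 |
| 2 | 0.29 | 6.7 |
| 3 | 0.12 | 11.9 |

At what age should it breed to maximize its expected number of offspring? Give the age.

1

Expected offspring if breeding at age x = l(x) × b_x:
  age 1: 0.53 × 5.0 = 2.650
  age 2: 0.29 × 6.7 = 1.943
  age 3: 0.12 × 11.9 = 1.428
Maximum at age 1 (2.650).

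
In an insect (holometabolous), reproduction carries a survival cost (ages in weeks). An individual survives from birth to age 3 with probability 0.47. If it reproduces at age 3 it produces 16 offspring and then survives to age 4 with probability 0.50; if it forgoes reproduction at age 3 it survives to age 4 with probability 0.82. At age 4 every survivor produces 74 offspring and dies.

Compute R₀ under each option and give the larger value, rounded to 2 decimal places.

28.52

breed at age 3: R₀ = 0.47 × (16 + 0.50 × 74) = 0.47 × 53.0000 = 24.9100
delay to age 4: R₀ = 0.47 × (0.82 × 74) = 0.47 × 60.6800 = 28.5196
Higher: delay to age 4 (28.5196).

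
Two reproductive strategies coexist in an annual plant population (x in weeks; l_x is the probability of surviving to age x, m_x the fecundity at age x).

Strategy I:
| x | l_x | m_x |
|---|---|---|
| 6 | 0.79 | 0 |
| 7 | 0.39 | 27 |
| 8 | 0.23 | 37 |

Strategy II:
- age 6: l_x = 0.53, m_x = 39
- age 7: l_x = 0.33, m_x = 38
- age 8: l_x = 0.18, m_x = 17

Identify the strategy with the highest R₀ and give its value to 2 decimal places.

36.27

Strategy I: R₀ = 0.79×0 + 0.39×27 + 0.23×37 = 19.0400
Strategy II: R₀ = 0.53×39 + 0.33×38 + 0.18×17 = 36.2700
Highest R₀: strategy II with 36.2700.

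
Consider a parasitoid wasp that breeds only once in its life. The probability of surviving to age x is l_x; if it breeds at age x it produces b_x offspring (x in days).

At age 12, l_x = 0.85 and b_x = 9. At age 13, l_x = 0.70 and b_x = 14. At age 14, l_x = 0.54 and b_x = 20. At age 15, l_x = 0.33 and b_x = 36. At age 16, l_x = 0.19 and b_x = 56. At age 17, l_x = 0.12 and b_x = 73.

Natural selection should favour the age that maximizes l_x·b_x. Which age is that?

15

Expected offspring if breeding at age x = l_x × b_x:
  age 12: 0.85 × 9 = 7.650
  age 13: 0.70 × 14 = 9.800
  age 14: 0.54 × 20 = 10.800
  age 15: 0.33 × 36 = 11.880
  age 16: 0.19 × 56 = 10.640
  age 17: 0.12 × 73 = 8.760
Maximum at age 15 (11.880).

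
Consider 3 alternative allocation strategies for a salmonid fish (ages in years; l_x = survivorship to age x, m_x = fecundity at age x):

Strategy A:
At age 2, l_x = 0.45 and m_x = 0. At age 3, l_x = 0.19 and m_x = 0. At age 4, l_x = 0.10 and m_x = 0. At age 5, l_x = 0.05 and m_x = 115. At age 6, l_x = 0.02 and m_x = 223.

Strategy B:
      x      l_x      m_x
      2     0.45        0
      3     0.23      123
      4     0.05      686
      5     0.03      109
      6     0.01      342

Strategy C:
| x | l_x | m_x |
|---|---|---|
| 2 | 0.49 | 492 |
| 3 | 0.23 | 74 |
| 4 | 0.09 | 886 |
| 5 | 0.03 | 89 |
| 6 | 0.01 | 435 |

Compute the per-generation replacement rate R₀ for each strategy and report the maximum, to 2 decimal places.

Strategy A: R₀ = 0.45×0 + 0.19×0 + 0.10×0 + 0.05×115 + 0.02×223 = 10.2100
Strategy B: R₀ = 0.45×0 + 0.23×123 + 0.05×686 + 0.03×109 + 0.01×342 = 69.2800
Strategy C: R₀ = 0.49×492 + 0.23×74 + 0.09×886 + 0.03×89 + 0.01×435 = 344.8600
Highest R₀: strategy C with 344.8600.

344.86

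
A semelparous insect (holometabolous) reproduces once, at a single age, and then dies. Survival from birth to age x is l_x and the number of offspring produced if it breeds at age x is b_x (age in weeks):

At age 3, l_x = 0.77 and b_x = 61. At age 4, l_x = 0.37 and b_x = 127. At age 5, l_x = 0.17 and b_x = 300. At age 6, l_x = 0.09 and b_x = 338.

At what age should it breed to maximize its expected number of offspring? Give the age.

Expected offspring if breeding at age x = l_x × b_x:
  age 3: 0.77 × 61 = 46.970
  age 4: 0.37 × 127 = 46.990
  age 5: 0.17 × 300 = 51.000
  age 6: 0.09 × 338 = 30.420
Maximum at age 5 (51.000).

5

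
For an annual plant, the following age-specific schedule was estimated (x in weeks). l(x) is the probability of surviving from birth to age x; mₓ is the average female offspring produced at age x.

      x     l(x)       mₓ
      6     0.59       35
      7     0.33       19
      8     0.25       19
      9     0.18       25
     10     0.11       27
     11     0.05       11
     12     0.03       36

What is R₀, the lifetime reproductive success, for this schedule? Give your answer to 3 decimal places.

R₀ = Σ l(x) mₓ:
  age 6: 0.59 × 35 = 20.6500
  age 7: 0.33 × 19 = 6.2700
  age 8: 0.25 × 19 = 4.7500
  age 9: 0.18 × 25 = 4.5000
  age 10: 0.11 × 27 = 2.9700
  age 11: 0.05 × 11 = 0.5500
  age 12: 0.03 × 36 = 1.0800
R₀ = 20.6500 + 6.2700 + 4.7500 + 4.5000 + 2.9700 + 0.5500 + 1.0800 = 40.7700

40.770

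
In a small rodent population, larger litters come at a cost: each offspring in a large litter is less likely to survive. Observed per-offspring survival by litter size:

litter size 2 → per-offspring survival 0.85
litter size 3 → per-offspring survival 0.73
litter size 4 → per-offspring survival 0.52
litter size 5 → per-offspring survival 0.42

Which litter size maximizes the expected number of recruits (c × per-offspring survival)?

Expected recruits = c × s(c):
  c=2: 2 × 0.85 = 1.700
  c=3: 3 × 0.73 = 2.190
  c=4: 4 × 0.52 = 2.080
  c=5: 5 × 0.42 = 2.100
Maximum at c = 3 (2.190 recruits).

3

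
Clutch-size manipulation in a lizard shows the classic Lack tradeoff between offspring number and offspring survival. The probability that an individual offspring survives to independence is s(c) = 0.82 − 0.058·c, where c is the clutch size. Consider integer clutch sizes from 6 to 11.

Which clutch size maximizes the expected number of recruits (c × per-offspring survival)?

Expected recruits = c × s(c):
  c=6: 6 × 0.472 = 2.832
  c=7: 7 × 0.414 = 2.898
  c=8: 8 × 0.356 = 2.848
  c=9: 9 × 0.298 = 2.682
  c=10: 10 × 0.240 = 2.400
  c=11: 11 × 0.182 = 2.002
Maximum at c = 7 (2.898 recruits).

7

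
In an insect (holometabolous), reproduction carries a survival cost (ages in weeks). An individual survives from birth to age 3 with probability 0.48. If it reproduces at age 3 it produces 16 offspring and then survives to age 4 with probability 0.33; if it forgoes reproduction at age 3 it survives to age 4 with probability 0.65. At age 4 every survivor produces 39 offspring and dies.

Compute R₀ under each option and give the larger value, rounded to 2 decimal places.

breed at age 3: R₀ = 0.48 × (16 + 0.33 × 39) = 0.48 × 28.8700 = 13.8576
delay to age 4: R₀ = 0.48 × (0.65 × 39) = 0.48 × 25.3500 = 12.1680
Higher: breed at age 3 (13.8576).

13.86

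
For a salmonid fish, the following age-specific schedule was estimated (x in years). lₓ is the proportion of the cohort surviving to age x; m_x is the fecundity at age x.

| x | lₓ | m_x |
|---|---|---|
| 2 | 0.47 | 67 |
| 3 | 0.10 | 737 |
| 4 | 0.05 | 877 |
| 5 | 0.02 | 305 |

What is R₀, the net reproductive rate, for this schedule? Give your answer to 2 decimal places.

155.14

R₀ = Σ lₓ m_x:
  age 2: 0.47 × 67 = 31.4900
  age 3: 0.10 × 737 = 73.7000
  age 4: 0.05 × 877 = 43.8500
  age 5: 0.02 × 305 = 6.1000
R₀ = 31.4900 + 73.7000 + 43.8500 + 6.1000 = 155.1400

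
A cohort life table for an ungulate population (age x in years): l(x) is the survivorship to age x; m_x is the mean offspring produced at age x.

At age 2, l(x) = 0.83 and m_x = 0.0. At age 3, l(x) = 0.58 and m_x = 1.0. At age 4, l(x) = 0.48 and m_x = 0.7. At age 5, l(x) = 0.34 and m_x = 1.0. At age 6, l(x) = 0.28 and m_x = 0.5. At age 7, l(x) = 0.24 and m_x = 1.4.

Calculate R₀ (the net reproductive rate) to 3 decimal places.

R₀ = Σ l(x) m_x:
  age 2: 0.83 × 0.0 = 0.0000
  age 3: 0.58 × 1.0 = 0.5800
  age 4: 0.48 × 0.7 = 0.3360
  age 5: 0.34 × 1.0 = 0.3400
  age 6: 0.28 × 0.5 = 0.1400
  age 7: 0.24 × 1.4 = 0.3360
R₀ = 0.0000 + 0.5800 + 0.3360 + 0.3400 + 0.1400 + 0.3360 = 1.7320

1.732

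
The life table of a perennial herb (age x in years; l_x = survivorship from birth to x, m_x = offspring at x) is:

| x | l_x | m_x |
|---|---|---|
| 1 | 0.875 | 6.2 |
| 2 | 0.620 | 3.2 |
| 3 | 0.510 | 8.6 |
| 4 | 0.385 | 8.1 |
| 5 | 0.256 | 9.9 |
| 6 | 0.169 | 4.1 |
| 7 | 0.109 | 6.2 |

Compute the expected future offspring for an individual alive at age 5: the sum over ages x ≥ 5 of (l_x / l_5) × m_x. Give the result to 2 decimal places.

15.25

l_5 = 0.256. Conditional survival from age 5 to x is l_x / l_5.
  x=5: (0.256/0.256) × 9.9 = 9.9000
  x=6: (0.169/0.256) × 4.1 = 2.7066
  x=7: (0.109/0.256) × 6.2 = 2.6398
Sum = 9.9000 + 2.7066 + 2.6398 = 15.2465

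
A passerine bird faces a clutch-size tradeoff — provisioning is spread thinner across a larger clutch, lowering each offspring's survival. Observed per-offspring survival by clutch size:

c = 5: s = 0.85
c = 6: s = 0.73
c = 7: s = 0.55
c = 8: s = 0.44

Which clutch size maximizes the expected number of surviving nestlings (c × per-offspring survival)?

Expected surviving nestlings = c × s(c):
  c=5: 5 × 0.85 = 4.250
  c=6: 6 × 0.73 = 4.380
  c=7: 7 × 0.55 = 3.850
  c=8: 8 × 0.44 = 3.520
Maximum at c = 6 (4.380 surviving nestlings).

6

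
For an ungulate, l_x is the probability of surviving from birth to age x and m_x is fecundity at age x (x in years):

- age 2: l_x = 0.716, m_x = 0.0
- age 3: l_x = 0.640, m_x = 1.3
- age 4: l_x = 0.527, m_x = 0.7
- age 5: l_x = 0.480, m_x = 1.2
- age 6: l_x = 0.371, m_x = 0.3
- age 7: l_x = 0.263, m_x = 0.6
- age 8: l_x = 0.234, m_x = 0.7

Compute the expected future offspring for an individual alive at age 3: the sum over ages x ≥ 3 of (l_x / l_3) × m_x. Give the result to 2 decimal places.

3.45

l_3 = 0.640. Conditional survival from age 3 to x is l_x / l_3.
  x=3: (0.640/0.640) × 1.3 = 1.3000
  x=4: (0.527/0.640) × 0.7 = 0.5764
  x=5: (0.480/0.640) × 1.2 = 0.9000
  x=6: (0.371/0.640) × 0.3 = 0.1739
  x=7: (0.263/0.640) × 0.6 = 0.2466
  x=8: (0.234/0.640) × 0.7 = 0.2559
Sum = 1.3000 + 0.5764 + 0.9000 + 0.1739 + 0.2466 + 0.2559 = 3.4528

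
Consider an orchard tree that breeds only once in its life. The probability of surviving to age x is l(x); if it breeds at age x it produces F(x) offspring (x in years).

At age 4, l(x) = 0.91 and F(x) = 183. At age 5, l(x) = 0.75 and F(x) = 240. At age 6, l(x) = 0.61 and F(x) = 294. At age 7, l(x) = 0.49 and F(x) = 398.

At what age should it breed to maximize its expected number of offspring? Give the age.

Expected offspring if breeding at age x = l(x) × F(x):
  age 4: 0.91 × 183 = 166.530
  age 5: 0.75 × 240 = 180.000
  age 6: 0.61 × 294 = 179.340
  age 7: 0.49 × 398 = 195.020
Maximum at age 7 (195.020).

7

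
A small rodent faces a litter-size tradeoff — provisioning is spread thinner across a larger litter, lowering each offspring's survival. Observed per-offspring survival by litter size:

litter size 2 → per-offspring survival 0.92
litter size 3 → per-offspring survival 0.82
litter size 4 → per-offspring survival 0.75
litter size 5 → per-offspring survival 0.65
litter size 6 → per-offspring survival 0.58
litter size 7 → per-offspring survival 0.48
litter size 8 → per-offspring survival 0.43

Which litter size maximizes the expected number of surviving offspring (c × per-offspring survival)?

Expected surviving offspring = c × s(c):
  c=2: 2 × 0.92 = 1.840
  c=3: 3 × 0.82 = 2.460
  c=4: 4 × 0.75 = 3.000
  c=5: 5 × 0.65 = 3.250
  c=6: 6 × 0.58 = 3.480
  c=7: 7 × 0.48 = 3.360
  c=8: 8 × 0.43 = 3.440
Maximum at c = 6 (3.480 surviving offspring).

6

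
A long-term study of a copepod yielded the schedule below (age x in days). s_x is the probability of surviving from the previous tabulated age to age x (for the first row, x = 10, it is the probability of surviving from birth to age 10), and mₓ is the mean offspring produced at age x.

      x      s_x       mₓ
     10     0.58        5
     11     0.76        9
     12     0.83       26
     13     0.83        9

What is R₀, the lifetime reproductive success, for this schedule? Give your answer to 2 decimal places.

Survivorship from birth: l_x = s_10·s_11·…·s_x.
  l_10 = 0.58000
  l_11 = 0.44080
  l_12 = 0.36586
  l_13 = 0.30367
R₀ = Σ l_x mₓ:
  age 10: 0.58000 × 5 = 2.9000
  age 11: 0.44080 × 9 = 3.9672
  age 12: 0.36586 × 26 = 9.5124
  age 13: 0.30367 × 9 = 2.7330
R₀ = 2.9000 + 3.9672 + 9.5124 + 2.7330 = 19.1126

19.11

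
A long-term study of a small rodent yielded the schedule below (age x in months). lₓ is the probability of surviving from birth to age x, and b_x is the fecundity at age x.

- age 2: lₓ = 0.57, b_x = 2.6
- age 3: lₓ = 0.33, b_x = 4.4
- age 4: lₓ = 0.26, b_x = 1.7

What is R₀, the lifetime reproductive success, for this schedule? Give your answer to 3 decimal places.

3.376

R₀ = Σ lₓ b_x:
  age 2: 0.57 × 2.6 = 1.4820
  age 3: 0.33 × 4.4 = 1.4520
  age 4: 0.26 × 1.7 = 0.4420
R₀ = 1.4820 + 1.4520 + 0.4420 = 3.3760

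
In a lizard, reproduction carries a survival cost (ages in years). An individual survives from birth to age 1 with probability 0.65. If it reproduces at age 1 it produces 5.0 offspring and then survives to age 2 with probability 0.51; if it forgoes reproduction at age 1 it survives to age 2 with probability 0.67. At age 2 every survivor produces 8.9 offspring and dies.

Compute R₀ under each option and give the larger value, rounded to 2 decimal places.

breed at age 1: R₀ = 0.65 × (5.0 + 0.51 × 8.9) = 0.65 × 9.5390 = 6.2004
delay to age 2: R₀ = 0.65 × (0.67 × 8.9) = 0.65 × 5.9630 = 3.8760
Higher: breed at age 1 (6.2004).

6.20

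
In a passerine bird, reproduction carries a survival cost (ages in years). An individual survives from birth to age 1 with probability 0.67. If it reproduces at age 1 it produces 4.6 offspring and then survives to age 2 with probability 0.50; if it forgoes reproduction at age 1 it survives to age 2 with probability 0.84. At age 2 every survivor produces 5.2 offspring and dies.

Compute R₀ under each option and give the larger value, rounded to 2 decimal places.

4.82

breed at age 1: R₀ = 0.67 × (4.6 + 0.50 × 5.2) = 0.67 × 7.2000 = 4.8240
delay to age 2: R₀ = 0.67 × (0.84 × 5.2) = 0.67 × 4.3680 = 2.9266
Higher: breed at age 1 (4.8240).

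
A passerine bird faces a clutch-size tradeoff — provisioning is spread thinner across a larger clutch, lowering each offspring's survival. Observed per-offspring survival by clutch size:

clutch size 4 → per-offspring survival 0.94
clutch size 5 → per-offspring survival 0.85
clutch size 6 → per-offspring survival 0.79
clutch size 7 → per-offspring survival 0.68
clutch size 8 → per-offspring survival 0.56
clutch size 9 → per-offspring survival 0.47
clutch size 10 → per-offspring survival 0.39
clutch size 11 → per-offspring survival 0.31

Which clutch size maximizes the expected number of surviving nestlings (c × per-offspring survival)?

7

Expected surviving nestlings = c × s(c):
  c=4: 4 × 0.94 = 3.760
  c=5: 5 × 0.85 = 4.250
  c=6: 6 × 0.79 = 4.740
  c=7: 7 × 0.68 = 4.760
  c=8: 8 × 0.56 = 4.480
  c=9: 9 × 0.47 = 4.230
  c=10: 10 × 0.39 = 3.900
  c=11: 11 × 0.31 = 3.410
Maximum at c = 7 (4.760 surviving nestlings).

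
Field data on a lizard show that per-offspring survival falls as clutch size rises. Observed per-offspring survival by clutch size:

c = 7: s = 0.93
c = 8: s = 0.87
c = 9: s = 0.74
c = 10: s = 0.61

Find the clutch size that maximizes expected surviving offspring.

8

Expected surviving offspring = c × s(c):
  c=7: 7 × 0.93 = 6.510
  c=8: 8 × 0.87 = 6.960
  c=9: 9 × 0.74 = 6.660
  c=10: 10 × 0.61 = 6.100
Maximum at c = 8 (6.960 surviving offspring).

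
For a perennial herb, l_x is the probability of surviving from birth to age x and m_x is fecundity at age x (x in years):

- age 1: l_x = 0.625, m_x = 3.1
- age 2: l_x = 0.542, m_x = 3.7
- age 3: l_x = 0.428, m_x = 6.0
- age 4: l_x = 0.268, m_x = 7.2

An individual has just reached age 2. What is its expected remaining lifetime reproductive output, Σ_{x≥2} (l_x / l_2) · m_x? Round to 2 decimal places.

12.00

l_2 = 0.542. Conditional survival from age 2 to x is l_x / l_2.
  x=2: (0.542/0.542) × 3.7 = 3.7000
  x=3: (0.428/0.542) × 6.0 = 4.7380
  x=4: (0.268/0.542) × 7.2 = 3.5601
Sum = 3.7000 + 4.7380 + 3.5601 = 11.9982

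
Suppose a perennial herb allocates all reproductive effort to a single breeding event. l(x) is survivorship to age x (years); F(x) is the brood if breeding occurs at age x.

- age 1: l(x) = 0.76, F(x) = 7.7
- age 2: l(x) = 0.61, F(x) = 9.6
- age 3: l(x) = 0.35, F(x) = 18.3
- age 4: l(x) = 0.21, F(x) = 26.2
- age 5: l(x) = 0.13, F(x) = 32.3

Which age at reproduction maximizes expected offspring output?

3

Expected offspring if breeding at age x = l(x) × F(x):
  age 1: 0.76 × 7.7 = 5.852
  age 2: 0.61 × 9.6 = 5.856
  age 3: 0.35 × 18.3 = 6.405
  age 4: 0.21 × 26.2 = 5.502
  age 5: 0.13 × 32.3 = 4.199
Maximum at age 3 (6.405).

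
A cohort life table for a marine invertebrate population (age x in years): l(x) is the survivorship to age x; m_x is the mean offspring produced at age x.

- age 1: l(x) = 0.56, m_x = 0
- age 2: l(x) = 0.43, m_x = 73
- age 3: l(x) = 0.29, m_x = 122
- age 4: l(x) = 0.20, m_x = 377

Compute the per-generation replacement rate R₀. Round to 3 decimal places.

142.170

R₀ = Σ l(x) m_x:
  age 1: 0.56 × 0 = 0.0000
  age 2: 0.43 × 73 = 31.3900
  age 3: 0.29 × 122 = 35.3800
  age 4: 0.20 × 377 = 75.4000
R₀ = 0.0000 + 31.3900 + 35.3800 + 75.4000 = 142.1700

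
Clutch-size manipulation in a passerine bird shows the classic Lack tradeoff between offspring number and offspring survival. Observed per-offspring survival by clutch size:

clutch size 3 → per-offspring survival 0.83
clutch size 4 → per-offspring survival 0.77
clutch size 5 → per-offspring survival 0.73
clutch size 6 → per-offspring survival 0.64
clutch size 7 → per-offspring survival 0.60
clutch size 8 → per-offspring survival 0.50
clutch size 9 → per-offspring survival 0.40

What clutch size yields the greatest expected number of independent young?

Expected independent young = c × s(c):
  c=3: 3 × 0.83 = 2.490
  c=4: 4 × 0.77 = 3.080
  c=5: 5 × 0.73 = 3.650
  c=6: 6 × 0.64 = 3.840
  c=7: 7 × 0.60 = 4.200
  c=8: 8 × 0.50 = 4.000
  c=9: 9 × 0.40 = 3.600
Maximum at c = 7 (4.200 independent young).

7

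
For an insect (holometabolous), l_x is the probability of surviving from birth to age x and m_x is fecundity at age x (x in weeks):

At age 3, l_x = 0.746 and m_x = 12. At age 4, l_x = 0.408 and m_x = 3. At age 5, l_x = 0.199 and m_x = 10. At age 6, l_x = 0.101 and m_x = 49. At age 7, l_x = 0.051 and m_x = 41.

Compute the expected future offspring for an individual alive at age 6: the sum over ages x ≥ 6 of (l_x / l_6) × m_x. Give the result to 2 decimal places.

l_6 = 0.101. Conditional survival from age 6 to x is l_x / l_6.
  x=6: (0.101/0.101) × 49 = 49.0000
  x=7: (0.051/0.101) × 41 = 20.7030
Sum = 49.0000 + 20.7030 = 69.7030

69.70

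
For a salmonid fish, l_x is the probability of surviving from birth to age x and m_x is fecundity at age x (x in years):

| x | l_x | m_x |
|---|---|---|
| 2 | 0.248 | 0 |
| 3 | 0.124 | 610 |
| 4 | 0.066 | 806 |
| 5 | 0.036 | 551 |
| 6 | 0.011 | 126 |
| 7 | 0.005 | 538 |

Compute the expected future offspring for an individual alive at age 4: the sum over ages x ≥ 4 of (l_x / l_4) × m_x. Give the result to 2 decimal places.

1168.30

l_4 = 0.066. Conditional survival from age 4 to x is l_x / l_4.
  x=4: (0.066/0.066) × 806 = 806.0000
  x=5: (0.036/0.066) × 551 = 300.5455
  x=6: (0.011/0.066) × 126 = 21.0000
  x=7: (0.005/0.066) × 538 = 40.7576
Sum = 806.0000 + 300.5455 + 21.0000 + 40.7576 = 1168.3030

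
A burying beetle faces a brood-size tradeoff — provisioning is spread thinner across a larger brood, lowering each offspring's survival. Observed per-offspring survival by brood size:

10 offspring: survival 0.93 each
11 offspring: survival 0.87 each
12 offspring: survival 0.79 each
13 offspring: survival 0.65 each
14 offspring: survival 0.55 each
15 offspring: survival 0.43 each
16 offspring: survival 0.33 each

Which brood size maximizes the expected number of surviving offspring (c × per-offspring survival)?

11

Expected surviving offspring = c × s(c):
  c=10: 10 × 0.93 = 9.300
  c=11: 11 × 0.87 = 9.570
  c=12: 12 × 0.79 = 9.480
  c=13: 13 × 0.65 = 8.450
  c=14: 14 × 0.55 = 7.700
  c=15: 15 × 0.43 = 6.450
  c=16: 16 × 0.33 = 5.280
Maximum at c = 11 (9.570 surviving offspring).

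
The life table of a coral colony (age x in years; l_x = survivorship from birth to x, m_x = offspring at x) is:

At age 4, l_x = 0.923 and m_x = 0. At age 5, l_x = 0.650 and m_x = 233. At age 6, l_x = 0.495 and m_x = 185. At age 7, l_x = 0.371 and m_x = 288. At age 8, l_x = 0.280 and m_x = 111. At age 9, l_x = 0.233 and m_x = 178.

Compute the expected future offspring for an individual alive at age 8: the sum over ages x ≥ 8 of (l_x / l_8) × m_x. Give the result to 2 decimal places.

259.12

l_8 = 0.280. Conditional survival from age 8 to x is l_x / l_8.
  x=8: (0.280/0.280) × 111 = 111.0000
  x=9: (0.233/0.280) × 178 = 148.1214
Sum = 111.0000 + 148.1214 = 259.1214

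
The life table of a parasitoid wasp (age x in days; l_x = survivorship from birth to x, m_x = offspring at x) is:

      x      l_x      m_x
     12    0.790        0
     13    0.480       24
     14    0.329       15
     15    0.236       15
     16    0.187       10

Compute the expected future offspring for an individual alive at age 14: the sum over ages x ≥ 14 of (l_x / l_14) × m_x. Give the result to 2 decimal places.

31.44

l_14 = 0.329. Conditional survival from age 14 to x is l_x / l_14.
  x=14: (0.329/0.329) × 15 = 15.0000
  x=15: (0.236/0.329) × 15 = 10.7599
  x=16: (0.187/0.329) × 10 = 5.6839
Sum = 15.0000 + 10.7599 + 5.6839 = 31.4438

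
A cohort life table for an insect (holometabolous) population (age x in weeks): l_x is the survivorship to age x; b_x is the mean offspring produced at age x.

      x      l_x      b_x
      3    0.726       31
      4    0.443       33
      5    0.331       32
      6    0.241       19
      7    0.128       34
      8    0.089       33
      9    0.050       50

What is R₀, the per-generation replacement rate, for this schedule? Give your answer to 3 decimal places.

R₀ = Σ l_x b_x:
  age 3: 0.726 × 31 = 22.5060
  age 4: 0.443 × 33 = 14.6190
  age 5: 0.331 × 32 = 10.5920
  age 6: 0.241 × 19 = 4.5790
  age 7: 0.128 × 34 = 4.3520
  age 8: 0.089 × 33 = 2.9370
  age 9: 0.050 × 50 = 2.5000
R₀ = 22.5060 + 14.6190 + 10.5920 + 4.5790 + 4.3520 + 2.9370 + 2.5000 = 62.0850

62.085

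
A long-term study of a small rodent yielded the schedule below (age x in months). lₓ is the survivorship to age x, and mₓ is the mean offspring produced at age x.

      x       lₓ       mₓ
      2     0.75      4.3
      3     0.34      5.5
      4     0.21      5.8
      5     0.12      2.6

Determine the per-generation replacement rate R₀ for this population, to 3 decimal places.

R₀ = Σ lₓ mₓ:
  age 2: 0.75 × 4.3 = 3.2250
  age 3: 0.34 × 5.5 = 1.8700
  age 4: 0.21 × 5.8 = 1.2180
  age 5: 0.12 × 2.6 = 0.3120
R₀ = 3.2250 + 1.8700 + 1.2180 + 0.3120 = 6.6250

6.625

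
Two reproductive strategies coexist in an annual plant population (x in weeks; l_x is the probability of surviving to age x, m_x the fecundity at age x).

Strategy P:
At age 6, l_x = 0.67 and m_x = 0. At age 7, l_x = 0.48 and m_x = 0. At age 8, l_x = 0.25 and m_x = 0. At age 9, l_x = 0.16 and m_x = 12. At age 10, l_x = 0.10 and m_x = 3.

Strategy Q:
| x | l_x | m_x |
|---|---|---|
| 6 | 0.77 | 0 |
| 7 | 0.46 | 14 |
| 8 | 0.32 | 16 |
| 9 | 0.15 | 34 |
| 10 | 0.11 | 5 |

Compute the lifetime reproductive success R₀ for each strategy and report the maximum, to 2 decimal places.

Strategy P: R₀ = 0.67×0 + 0.48×0 + 0.25×0 + 0.16×12 + 0.10×3 = 2.2200
Strategy Q: R₀ = 0.77×0 + 0.46×14 + 0.32×16 + 0.15×34 + 0.11×5 = 17.2100
Highest R₀: strategy Q with 17.2100.

17.21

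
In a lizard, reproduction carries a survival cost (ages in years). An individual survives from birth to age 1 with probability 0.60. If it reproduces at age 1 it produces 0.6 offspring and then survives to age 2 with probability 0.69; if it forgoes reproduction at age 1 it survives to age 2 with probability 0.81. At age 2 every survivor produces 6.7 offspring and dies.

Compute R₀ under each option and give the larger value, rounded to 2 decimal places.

3.26

breed at age 1: R₀ = 0.60 × (0.6 + 0.69 × 6.7) = 0.60 × 5.2230 = 3.1338
delay to age 2: R₀ = 0.60 × (0.81 × 6.7) = 0.60 × 5.4270 = 3.2562
Higher: delay to age 2 (3.2562).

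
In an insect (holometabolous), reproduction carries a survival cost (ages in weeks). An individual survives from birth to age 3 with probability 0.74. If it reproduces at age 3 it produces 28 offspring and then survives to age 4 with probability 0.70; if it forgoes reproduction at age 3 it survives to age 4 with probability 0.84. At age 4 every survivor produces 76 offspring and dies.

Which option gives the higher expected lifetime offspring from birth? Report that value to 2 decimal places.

60.09

breed at age 3: R₀ = 0.74 × (28 + 0.70 × 76) = 0.74 × 81.2000 = 60.0880
delay to age 4: R₀ = 0.74 × (0.84 × 76) = 0.74 × 63.8400 = 47.2416
Higher: breed at age 3 (60.0880).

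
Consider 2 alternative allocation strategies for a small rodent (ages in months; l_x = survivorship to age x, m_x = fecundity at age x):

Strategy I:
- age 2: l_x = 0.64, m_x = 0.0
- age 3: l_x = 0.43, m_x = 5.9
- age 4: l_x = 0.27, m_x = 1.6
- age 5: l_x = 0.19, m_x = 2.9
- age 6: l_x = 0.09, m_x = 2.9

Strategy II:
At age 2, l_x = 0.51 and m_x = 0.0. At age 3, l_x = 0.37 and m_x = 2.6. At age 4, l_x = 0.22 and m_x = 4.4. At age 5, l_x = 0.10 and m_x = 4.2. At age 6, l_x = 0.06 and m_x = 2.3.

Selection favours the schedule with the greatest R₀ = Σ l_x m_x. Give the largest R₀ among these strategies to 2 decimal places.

Strategy I: R₀ = 0.64×0.0 + 0.43×5.9 + 0.27×1.6 + 0.19×2.9 + 0.09×2.9 = 3.7810
Strategy II: R₀ = 0.51×0.0 + 0.37×2.6 + 0.22×4.4 + 0.10×4.2 + 0.06×2.3 = 2.4880
Highest R₀: strategy I with 3.7810.

3.78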